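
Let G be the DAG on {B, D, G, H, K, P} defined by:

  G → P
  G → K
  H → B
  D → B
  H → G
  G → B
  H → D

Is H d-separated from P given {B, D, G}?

Yes

There are 3 undirected paths between H and P; checking each against the conditioning set {B, D, G}:
  1. H → G → P — G:chain[blocks] ⇒ blocked
  2. H → D → B ← G → P — D:chain[blocks]; B:collider[open]; G:fork[blocks] ⇒ blocked
  3. H → B ← G → P — B:collider[open]; G:fork[blocks] ⇒ blocked
All paths are blocked; H ⊥ P | {B, D, G} holds.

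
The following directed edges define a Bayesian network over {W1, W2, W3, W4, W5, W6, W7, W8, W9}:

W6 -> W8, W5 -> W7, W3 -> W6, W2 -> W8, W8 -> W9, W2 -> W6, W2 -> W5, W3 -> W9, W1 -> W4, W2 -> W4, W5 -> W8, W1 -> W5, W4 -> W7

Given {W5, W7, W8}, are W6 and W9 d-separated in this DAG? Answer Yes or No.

Enumerating the 6 paths from W6 to W9 and testing each for blocking by {W5, W7, W8}:
Path 1: W6 ← W3 → W9
  W3 is a fork and W3 is not conditioned on — no node blocks this path, so it is active.
Path 2: W6 → W8 → W9
  W8 is a chain here and W8 is conditioned on, so the path is blocked at W8.
Path 3: W6 ← W2 → W5 → W8 → W9
  W5 is a chain here and W5 is conditioned on, so the path is blocked at W5.
Path 4: W6 ← W2 → W4 → W7 ← W5 → W8 → W9
  W5 is a fork here and W5 is conditioned on, so the path is blocked at W5.
Path 5: W6 ← W2 → W4 ← W1 → W5 → W8 → W9
  W5 is a chain here and W5 is conditioned on, so the path is blocked at W5.
Path 6: W6 ← W2 → W8 → W9
  W8 is a chain here and W8 is conditioned on, so the path is blocked at W8.
Because an active path exists, W6 and W9 are not d-separated.

No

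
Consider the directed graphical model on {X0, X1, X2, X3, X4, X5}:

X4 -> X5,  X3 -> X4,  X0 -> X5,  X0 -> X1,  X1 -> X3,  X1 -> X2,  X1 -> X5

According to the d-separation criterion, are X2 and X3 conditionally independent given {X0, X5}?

We examine all 3 paths between X2 and X3:
  1. X2 ← X1 → X5 ← X4 ← X3 — X1:fork[open]; X5:collider[open]; X4:chain[open] ⇒ active
  2. X2 ← X1 → X3 — X1:fork[open] ⇒ active
  3. X2 ← X1 ← X0 → X5 ← X4 ← X3 — X1:chain[open]; X0:fork[blocks]; X5:collider[open]; X4:chain[open] ⇒ blocked
Since the path X2 ← X1 → X5 ← X4 ← X3 is active, X2 and X3 are not d-separated given {X0, X5}.

No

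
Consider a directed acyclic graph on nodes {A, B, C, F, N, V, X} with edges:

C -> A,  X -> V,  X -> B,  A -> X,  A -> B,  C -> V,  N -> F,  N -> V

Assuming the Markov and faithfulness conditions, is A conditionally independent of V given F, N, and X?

No — A and V are not d-separated given {F, N, X}.

There are 3 undirected paths between A and V; checking each against the conditioning set {F, N, X}:
Path 1: A → X → V
  X is a chain here and X is conditioned on, so the path is blocked at X.
Path 2: A ← C → V
  C is a fork and C is not conditioned on — no node blocks this path, so it is active.
Path 3: A → B ← X → V
  B is a collider here and neither B nor any of its descendants is conditioned on, so the collider stays closed — the path is blocked at B.
At least one path is unblocked, so d-separation fails.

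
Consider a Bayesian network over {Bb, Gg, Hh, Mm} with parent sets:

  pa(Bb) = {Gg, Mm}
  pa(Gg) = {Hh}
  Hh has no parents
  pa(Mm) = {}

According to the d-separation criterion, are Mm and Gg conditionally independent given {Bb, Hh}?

No

The only undirected path from Mm to Gg is:
  1. Mm → Bb ← Gg — Bb:collider[open] ⇒ active
Because an active path exists, Mm and Gg are not d-separated.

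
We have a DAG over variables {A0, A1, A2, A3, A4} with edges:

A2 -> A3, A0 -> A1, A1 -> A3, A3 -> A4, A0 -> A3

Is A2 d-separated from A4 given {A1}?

No — A2 and A4 are not d-separated given {A1}.

Only one path connects A2 and A4:
Path 1: A2 → A3 → A4
  A3 is a chain and A3 is not conditioned on — no node blocks this path, so it is active.
Because an active path exists, A2 and A4 are not d-separated.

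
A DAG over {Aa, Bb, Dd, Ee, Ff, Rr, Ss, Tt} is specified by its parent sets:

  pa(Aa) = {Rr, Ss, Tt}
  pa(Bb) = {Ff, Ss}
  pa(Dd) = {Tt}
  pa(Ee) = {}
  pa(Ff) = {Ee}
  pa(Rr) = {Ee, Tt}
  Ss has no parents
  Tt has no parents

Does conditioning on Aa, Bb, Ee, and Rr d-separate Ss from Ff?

Enumerating the 3 paths from Ss to Ff and testing each for blocking by {Aa, Bb, Ee, Rr}:
  1. Ss → Aa ← Tt → Rr ← Ee → Ff — Aa:collider[open]; Tt:fork[open]; Rr:collider[open]; Ee:fork[blocks] ⇒ blocked
  2. Ss → Aa ← Rr ← Ee → Ff — Aa:collider[open]; Rr:chain[blocks]; Ee:fork[blocks] ⇒ blocked
  3. Ss → Bb ← Ff — Bb:collider[open] ⇒ active
Since the path Ss → Bb ← Ff is active, Ss and Ff are not d-separated given {Aa, Bb, Ee, Rr}.

No — Ss and Ff are not d-separated given {Aa, Bb, Ee, Rr}.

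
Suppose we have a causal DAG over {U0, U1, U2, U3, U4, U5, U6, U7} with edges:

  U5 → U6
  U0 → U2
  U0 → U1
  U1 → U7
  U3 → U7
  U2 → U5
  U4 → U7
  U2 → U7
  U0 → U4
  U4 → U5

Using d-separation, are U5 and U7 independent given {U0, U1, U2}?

We examine all 6 paths between U5 and U7:
Path 1: U5 ← U2 ← U0 → U4 → U7
  U2 is a chain here and U2 is conditioned on, so the path is blocked at U2.
Path 2: U5 ← U2 ← U0 → U1 → U7
  U2 is a chain here and U2 is conditioned on, so the path is blocked at U2.
Path 3: U5 ← U2 → U7
  U2 is a fork here and U2 is conditioned on, so the path is blocked at U2.
Path 4: U5 ← U4 ← U0 → U2 → U7
  U0 is a fork here and U0 is conditioned on, so the path is blocked at U0.
Path 5: U5 ← U4 ← U0 → U1 → U7
  U0 is a fork here and U0 is conditioned on, so the path is blocked at U0.
Path 6: U5 ← U4 → U7
  U4 is a fork and U4 is not conditioned on — no node blocks this path, so it is active.
Since the path U5 ← U4 → U7 is active, U5 and U7 are not d-separated given {U0, U1, U2}.

No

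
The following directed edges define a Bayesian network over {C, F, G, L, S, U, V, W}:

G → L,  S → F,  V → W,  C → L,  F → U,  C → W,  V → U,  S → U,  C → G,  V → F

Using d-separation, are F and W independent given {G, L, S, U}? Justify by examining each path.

We examine all 3 paths between F and W:
Path 1: F ← S → U ← V → W
  S is a fork here and S is conditioned on, so the path is blocked at S.
Path 2: F ← V → W
  V is a fork and V is not conditioned on — no node blocks this path, so it is active.
Path 3: F → U ← V → W
  U is a collider and U is conditioned on, which opens it; V is a fork and V is not conditioned on — no node blocks this path, so it is active.
At least one path is unblocked, so d-separation fails.

No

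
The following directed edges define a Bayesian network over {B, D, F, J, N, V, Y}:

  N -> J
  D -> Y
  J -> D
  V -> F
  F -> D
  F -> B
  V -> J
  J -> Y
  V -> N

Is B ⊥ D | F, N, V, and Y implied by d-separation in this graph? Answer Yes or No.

Enumerating the 5 paths from B to D and testing each for blocking by {F, N, V, Y}:
Path 1: B ← F ← V → N → J → Y ← D
  F is a chain here and F is conditioned on, so the path is blocked at F.
Path 2: B ← F ← V → N → J → D
  F is a chain here and F is conditioned on, so the path is blocked at F.
Path 3: B ← F ← V → J → Y ← D
  F is a chain here and F is conditioned on, so the path is blocked at F.
Path 4: B ← F ← V → J → D
  F is a chain here and F is conditioned on, so the path is blocked at F.
Path 5: B ← F → D
  F is a fork here and F is conditioned on, so the path is blocked at F.
All paths are blocked; B ⊥ D | {F, N, V, Y} holds.

Yes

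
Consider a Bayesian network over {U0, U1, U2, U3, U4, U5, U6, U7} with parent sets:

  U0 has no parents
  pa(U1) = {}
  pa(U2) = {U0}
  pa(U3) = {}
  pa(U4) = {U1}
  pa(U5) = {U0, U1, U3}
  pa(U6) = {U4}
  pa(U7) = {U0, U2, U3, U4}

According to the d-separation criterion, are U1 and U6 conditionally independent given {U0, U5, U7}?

Enumerating the 4 paths from U1 to U6 and testing each for blocking by {U0, U5, U7}:
  1. U1 → U4 → U6 — U4:chain[open] ⇒ active
  2. U1 → U5 ← U3 → U7 ← U4 → U6 — U5:collider[open]; U3:fork[open]; U7:collider[open]; U4:fork[open] ⇒ active
  3. U1 → U5 ← U0 → U2 → U7 ← U4 → U6 — U5:collider[open]; U0:fork[blocks]; U2:chain[open]; U7:collider[open]; U4:fork[open] ⇒ blocked
  4. U1 → U5 ← U0 → U7 ← U4 → U6 — U5:collider[open]; U0:fork[blocks]; U7:collider[open]; U4:fork[open] ⇒ blocked
Because an active path exists, U1 and U6 are not d-separated.

No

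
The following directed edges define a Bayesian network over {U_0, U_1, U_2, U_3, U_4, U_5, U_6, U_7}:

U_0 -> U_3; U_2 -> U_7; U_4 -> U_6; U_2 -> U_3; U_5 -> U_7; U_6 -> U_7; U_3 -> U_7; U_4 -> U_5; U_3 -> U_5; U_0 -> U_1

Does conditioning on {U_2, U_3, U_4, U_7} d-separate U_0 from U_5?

There are 5 undirected paths between U_0 and U_5; checking each against the conditioning set {U_2, U_3, U_4, U_7}:
Path 1: U_0 → U_3 ← U_2 → U_7 ← U_6 ← U_4 → U_5
  U_2 is a fork here and U_2 is conditioned on, so the path is blocked at U_2.
Path 2: U_0 → U_3 ← U_2 → U_7 ← U_5
  U_2 is a fork here and U_2 is conditioned on, so the path is blocked at U_2.
Path 3: U_0 → U_3 → U_5
  U_3 is a chain here and U_3 is conditioned on, so the path is blocked at U_3.
Path 4: U_0 → U_3 → U_7 ← U_6 ← U_4 → U_5
  U_3 is a chain here and U_3 is conditioned on, so the path is blocked at U_3.
Path 5: U_0 → U_3 → U_7 ← U_5
  U_3 is a chain here and U_3 is conditioned on, so the path is blocked at U_3.
Every path is blocked, so U_0 and U_5 are d-separated given {U_2, U_3, U_4, U_7}.

Yes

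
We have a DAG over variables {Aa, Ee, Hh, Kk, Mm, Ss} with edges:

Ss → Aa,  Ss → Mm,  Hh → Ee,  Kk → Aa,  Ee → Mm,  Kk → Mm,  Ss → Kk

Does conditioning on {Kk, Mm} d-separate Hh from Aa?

Enumerating the 4 paths from Hh to Aa and testing each for blocking by {Kk, Mm}:
Path 1: Hh → Ee → Mm ← Ss → Kk → Aa
  Kk is a chain here and Kk is conditioned on, so the path is blocked at Kk.
Path 2: Hh → Ee → Mm ← Ss → Aa
  Ee is a chain and Ee is not conditioned on; Mm is a collider and Mm is conditioned on, which opens it; Ss is a fork and Ss is not conditioned on — no node blocks this path, so it is active.
Path 3: Hh → Ee → Mm ← Kk ← Ss → Aa
  Kk is a chain here and Kk is conditioned on, so the path is blocked at Kk.
Path 4: Hh → Ee → Mm ← Kk → Aa
  Kk is a fork here and Kk is conditioned on, so the path is blocked at Kk.
At least one path is unblocked, so d-separation fails.

No — Hh and Aa are not d-separated given {Kk, Mm}.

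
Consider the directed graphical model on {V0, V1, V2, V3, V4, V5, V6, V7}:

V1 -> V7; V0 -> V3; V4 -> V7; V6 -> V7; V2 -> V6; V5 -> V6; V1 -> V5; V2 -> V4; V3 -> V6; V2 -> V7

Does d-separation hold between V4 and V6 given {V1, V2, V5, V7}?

No

6 paths connect V4 and V6; each must be blocked for d-separation to hold:
Path 1: V4 → V7 ← V1 → V5 → V6
  V1 is a fork here and V1 is conditioned on, so the path is blocked at V1.
Path 2: V4 → V7 ← V6
  V7 is a collider and V7 is conditioned on, which opens it — no node blocks this path, so it is active.
Path 3: V4 → V7 ← V2 → V6
  V2 is a fork here and V2 is conditioned on, so the path is blocked at V2.
Path 4: V4 ← V2 → V7 ← V1 → V5 → V6
  V2 is a fork here and V2 is conditioned on, so the path is blocked at V2.
Path 5: V4 ← V2 → V7 ← V6
  V2 is a fork here and V2 is conditioned on, so the path is blocked at V2.
Path 6: V4 ← V2 → V6
  V2 is a fork here and V2 is conditioned on, so the path is blocked at V2.
Since the path V4 → V7 ← V6 is active, V4 and V6 are not d-separated given {V1, V2, V5, V7}.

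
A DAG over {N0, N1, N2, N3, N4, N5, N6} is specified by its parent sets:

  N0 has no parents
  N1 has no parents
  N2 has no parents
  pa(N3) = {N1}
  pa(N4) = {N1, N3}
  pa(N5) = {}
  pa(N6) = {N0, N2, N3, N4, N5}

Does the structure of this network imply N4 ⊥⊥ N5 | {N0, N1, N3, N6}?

No

3 paths connect N4 and N5; each must be blocked for d-separation to hold:
Path 1: N4 → N6 ← N5
  N6 is a collider and N6 is conditioned on, which opens it — no node blocks this path, so it is active.
Path 2: N4 ← N3 → N6 ← N5
  N3 is a fork here and N3 is conditioned on, so the path is blocked at N3.
Path 3: N4 ← N1 → N3 → N6 ← N5
  N1 is a fork here and N1 is conditioned on, so the path is blocked at N1.
Since the path N4 → N6 ← N5 is active, N4 and N5 are not d-separated given {N0, N1, N3, N6}.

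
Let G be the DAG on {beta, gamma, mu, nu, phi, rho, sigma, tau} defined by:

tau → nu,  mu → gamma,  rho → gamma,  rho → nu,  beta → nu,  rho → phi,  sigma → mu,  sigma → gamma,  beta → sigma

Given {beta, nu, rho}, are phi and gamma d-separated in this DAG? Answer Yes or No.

3 paths connect phi and gamma; each must be blocked for d-separation to hold:
  1. phi ← rho → nu ← beta → sigma → gamma — rho:fork[blocks]; nu:collider[open]; beta:fork[blocks]; sigma:chain[open] ⇒ blocked
  2. phi ← rho → nu ← beta → sigma → mu → gamma — rho:fork[blocks]; nu:collider[open]; beta:fork[blocks]; sigma:chain[open]; mu:chain[open] ⇒ blocked
  3. phi ← rho → gamma — rho:fork[blocks] ⇒ blocked
Since every path is blocked, d-separation holds.

Yes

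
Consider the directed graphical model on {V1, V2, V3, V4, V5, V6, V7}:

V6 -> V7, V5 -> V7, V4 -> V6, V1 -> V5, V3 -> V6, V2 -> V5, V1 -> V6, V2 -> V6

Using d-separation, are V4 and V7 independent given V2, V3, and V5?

We examine all 3 paths between V4 and V7:
Path 1: V4 → V6 → V7
  V6 is a chain and V6 is not conditioned on — no node blocks this path, so it is active.
Path 2: V4 → V6 ← V2 → V5 → V7
  V6 is a collider here and neither V6 nor any of its descendants is conditioned on, so the collider stays closed — the path is blocked at V6.
Path 3: V4 → V6 ← V1 → V5 → V7
  V6 is a collider here and neither V6 nor any of its descendants is conditioned on, so the collider stays closed — the path is blocked at V6.
At least one path is unblocked, so d-separation fails.

No — V4 and V7 are not d-separated given {V2, V3, V5}.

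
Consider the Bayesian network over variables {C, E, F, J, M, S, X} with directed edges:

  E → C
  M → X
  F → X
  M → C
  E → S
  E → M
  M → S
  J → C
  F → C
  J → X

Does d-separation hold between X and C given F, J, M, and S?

Yes — X and C are d-separated given {F, J, M, S}.

5 paths connect X and C; each must be blocked for d-separation to hold:
  1. X ← J → C — J:fork[blocks] ⇒ blocked
  2. X ← F → C — F:fork[blocks] ⇒ blocked
  3. X ← M → S ← E → C — M:fork[blocks]; S:collider[open]; E:fork[open] ⇒ blocked
  4. X ← M ← E → C — M:chain[blocks]; E:fork[open] ⇒ blocked
  5. X ← M → C — M:fork[blocks] ⇒ blocked
Every path is blocked, so X and C are d-separated given {F, J, M, S}.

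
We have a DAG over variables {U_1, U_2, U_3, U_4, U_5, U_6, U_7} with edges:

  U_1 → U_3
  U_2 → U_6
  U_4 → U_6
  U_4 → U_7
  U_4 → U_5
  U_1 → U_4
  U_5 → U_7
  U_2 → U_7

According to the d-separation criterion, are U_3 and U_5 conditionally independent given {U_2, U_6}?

3 paths connect U_3 and U_5; each must be blocked for d-separation to hold:
Path 1: U_3 ← U_1 → U_4 → U_7 ← U_5
  U_7 is a collider here and neither U_7 nor any of its descendants is conditioned on, so the collider stays closed — the path is blocked at U_7.
Path 2: U_3 ← U_1 → U_4 → U_6 ← U_2 → U_7 ← U_5
  U_2 is a fork here and U_2 is conditioned on, so the path is blocked at U_2.
Path 3: U_3 ← U_1 → U_4 → U_5
  U_1 is a fork and U_1 is not conditioned on; U_4 is a chain and U_4 is not conditioned on — no node blocks this path, so it is active.
Since the path U_3 ← U_1 → U_4 → U_5 is active, U_3 and U_5 are not d-separated given {U_2, U_6}.

No — U_3 and U_5 are not d-separated given {U_2, U_6}.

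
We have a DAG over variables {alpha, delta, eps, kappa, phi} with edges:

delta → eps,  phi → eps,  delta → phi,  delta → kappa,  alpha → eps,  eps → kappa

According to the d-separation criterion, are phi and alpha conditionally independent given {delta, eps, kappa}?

3 paths connect phi and alpha; each must be blocked for d-separation to hold:
  1. phi → eps ← alpha — eps:collider[open] ⇒ active
  2. phi ← delta → kappa ← eps ← alpha — delta:fork[blocks]; kappa:collider[open]; eps:chain[blocks] ⇒ blocked
  3. phi ← delta → eps ← alpha — delta:fork[blocks]; eps:collider[open] ⇒ blocked
Since the path phi → eps ← alpha is active, phi and alpha are not d-separated given {delta, eps, kappa}.

No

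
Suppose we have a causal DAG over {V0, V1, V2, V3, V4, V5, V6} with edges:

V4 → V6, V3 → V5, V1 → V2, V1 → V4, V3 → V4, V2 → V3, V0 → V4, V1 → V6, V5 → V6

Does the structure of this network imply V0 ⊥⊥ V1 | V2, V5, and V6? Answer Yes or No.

We examine all 5 paths between V0 and V1:
Path 1: V0 → V4 ← V1
  V4 is a collider and its descendant V6 is conditioned on, which opens it — no node blocks this path, so it is active.
Path 2: V0 → V4 ← V3 ← V2 ← V1
  V2 is a chain here and V2 is conditioned on, so the path is blocked at V2.
Path 3: V0 → V4 ← V3 → V5 → V6 ← V1
  V5 is a chain here and V5 is conditioned on, so the path is blocked at V5.
Path 4: V0 → V4 → V6 ← V1
  V4 is a chain and V4 is not conditioned on; V6 is a collider and V6 is conditioned on, which opens it — no node blocks this path, so it is active.
Path 5: V0 → V4 → V6 ← V5 ← V3 ← V2 ← V1
  V5 is a chain here and V5 is conditioned on, so the path is blocked at V5.
Since the path V0 → V4 ← V1 is active, V0 and V1 are not d-separated given {V2, V5, V6}.

No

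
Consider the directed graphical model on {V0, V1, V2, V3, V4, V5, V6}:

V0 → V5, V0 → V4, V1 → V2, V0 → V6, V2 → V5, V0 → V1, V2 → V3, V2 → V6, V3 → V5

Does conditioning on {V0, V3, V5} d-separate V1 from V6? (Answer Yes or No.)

No

Enumerating the 6 paths from V1 to V6 and testing each for blocking by {V0, V3, V5}:
Path 1: V1 ← V0 → V6
  V0 is a fork here and V0 is conditioned on, so the path is blocked at V0.
Path 2: V1 ← V0 → V5 ← V3 ← V2 → V6
  V0 is a fork here and V0 is conditioned on, so the path is blocked at V0.
Path 3: V1 ← V0 → V5 ← V2 → V6
  V0 is a fork here and V0 is conditioned on, so the path is blocked at V0.
Path 4: V1 → V2 → V3 → V5 ← V0 → V6
  V3 is a chain here and V3 is conditioned on, so the path is blocked at V3.
Path 5: V1 → V2 → V6
  V2 is a chain and V2 is not conditioned on — no node blocks this path, so it is active.
Path 6: V1 → V2 → V5 ← V0 → V6
  V0 is a fork here and V0 is conditioned on, so the path is blocked at V0.
At least one path is unblocked, so d-separation fails.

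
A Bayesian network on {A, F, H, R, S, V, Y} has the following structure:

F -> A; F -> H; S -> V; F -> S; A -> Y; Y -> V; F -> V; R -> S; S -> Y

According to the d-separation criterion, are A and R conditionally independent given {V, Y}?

6 paths connect A and R; each must be blocked for d-separation to hold:
Path 1: A → Y → V ← F → S ← R
  Y is a chain here and Y is conditioned on, so the path is blocked at Y.
Path 2: A → Y → V ← S ← R
  Y is a chain here and Y is conditioned on, so the path is blocked at Y.
Path 3: A → Y ← S ← R
  Y is a collider and Y is conditioned on, which opens it; S is a chain and S is not conditioned on — no node blocks this path, so it is active.
Path 4: A ← F → V ← Y ← S ← R
  Y is a chain here and Y is conditioned on, so the path is blocked at Y.
Path 5: A ← F → V ← S ← R
  F is a fork and F is not conditioned on; V is a collider and V is conditioned on, which opens it; S is a chain and S is not conditioned on — no node blocks this path, so it is active.
Path 6: A ← F → S ← R
  F is a fork and F is not conditioned on; S is a collider and its descendant V is conditioned on, which opens it — no node blocks this path, so it is active.
Since the path A → Y ← S ← R is active, A and R are not d-separated given {V, Y}.

No — A and R are not d-separated given {V, Y}.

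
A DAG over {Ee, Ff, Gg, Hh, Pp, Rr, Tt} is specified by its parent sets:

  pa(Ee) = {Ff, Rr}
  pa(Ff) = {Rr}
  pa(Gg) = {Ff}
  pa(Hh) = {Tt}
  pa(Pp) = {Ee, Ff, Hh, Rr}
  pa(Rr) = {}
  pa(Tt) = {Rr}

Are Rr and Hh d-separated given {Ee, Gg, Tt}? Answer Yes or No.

Yes

There are 6 undirected paths between Rr and Hh; checking each against the conditioning set {Ee, Gg, Tt}:
Path 1: Rr → Ff → Ee → Pp ← Hh
  Ee is a chain here and Ee is conditioned on, so the path is blocked at Ee.
Path 2: Rr → Ff → Pp ← Hh
  Pp is a collider here and neither Pp nor any of its descendants is conditioned on, so the collider stays closed — the path is blocked at Pp.
Path 3: Rr → Tt → Hh
  Tt is a chain here and Tt is conditioned on, so the path is blocked at Tt.
Path 4: Rr → Ee ← Ff → Pp ← Hh
  Pp is a collider here and neither Pp nor any of its descendants is conditioned on, so the collider stays closed — the path is blocked at Pp.
Path 5: Rr → Ee → Pp ← Hh
  Ee is a chain here and Ee is conditioned on, so the path is blocked at Ee.
Path 6: Rr → Pp ← Hh
  Pp is a collider here and neither Pp nor any of its descendants is conditioned on, so the collider stays closed — the path is blocked at Pp.
All paths are blocked; Rr ⊥ Hh | {Ee, Gg, Tt} holds.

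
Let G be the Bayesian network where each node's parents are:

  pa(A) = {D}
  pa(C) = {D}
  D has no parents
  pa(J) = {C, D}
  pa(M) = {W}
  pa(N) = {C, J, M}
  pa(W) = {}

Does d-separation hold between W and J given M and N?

There are 3 undirected paths between W and J; checking each against the conditioning set {M, N}:
  1. W → M → N ← C ← D → J — M:chain[blocks]; N:collider[open]; C:chain[open]; D:fork[open] ⇒ blocked
  2. W → M → N ← C → J — M:chain[blocks]; N:collider[open]; C:fork[open] ⇒ blocked
  3. W → M → N ← J — M:chain[blocks]; N:collider[open] ⇒ blocked
Every path is blocked, so W and J are d-separated given {M, N}.

Yes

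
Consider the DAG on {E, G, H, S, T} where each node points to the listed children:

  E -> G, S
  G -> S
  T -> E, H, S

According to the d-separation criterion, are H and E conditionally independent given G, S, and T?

Yes

Enumerating the 3 paths from H to E and testing each for blocking by {G, S, T}:
Path 1: H ← T → S ← E
  T is a fork here and T is conditioned on, so the path is blocked at T.
Path 2: H ← T → S ← G ← E
  T is a fork here and T is conditioned on, so the path is blocked at T.
Path 3: H ← T → E
  T is a fork here and T is conditioned on, so the path is blocked at T.
Since every path is blocked, d-separation holds.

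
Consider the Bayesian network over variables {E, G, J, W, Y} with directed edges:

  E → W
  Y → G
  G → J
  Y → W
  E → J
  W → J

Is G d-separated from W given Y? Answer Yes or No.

There are 3 undirected paths between G and W; checking each against the conditioning set {Y}:
Path 1: G → J ← E → W
  J is a collider here and neither J nor any of its descendants is conditioned on, so the collider stays closed — the path is blocked at J.
Path 2: G → J ← W
  J is a collider here and neither J nor any of its descendants is conditioned on, so the collider stays closed — the path is blocked at J.
Path 3: G ← Y → W
  Y is a fork here and Y is conditioned on, so the path is blocked at Y.
Since every path is blocked, d-separation holds.

Yes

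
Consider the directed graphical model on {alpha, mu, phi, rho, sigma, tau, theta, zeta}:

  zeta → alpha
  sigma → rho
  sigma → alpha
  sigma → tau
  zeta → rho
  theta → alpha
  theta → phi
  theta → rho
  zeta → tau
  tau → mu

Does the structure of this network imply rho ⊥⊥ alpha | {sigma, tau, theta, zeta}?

We examine all 5 paths between rho and alpha:
Path 1: rho ← zeta → alpha
  zeta is a fork here and zeta is conditioned on, so the path is blocked at zeta.
Path 2: rho ← zeta → tau ← sigma → alpha
  zeta is a fork here and zeta is conditioned on, so the path is blocked at zeta.
Path 3: rho ← theta → alpha
  theta is a fork here and theta is conditioned on, so the path is blocked at theta.
Path 4: rho ← sigma → alpha
  sigma is a fork here and sigma is conditioned on, so the path is blocked at sigma.
Path 5: rho ← sigma → tau ← zeta → alpha
  sigma is a fork here and sigma is conditioned on, so the path is blocked at sigma.
Every path is blocked, so rho and alpha are d-separated given {sigma, tau, theta, zeta}.

Yes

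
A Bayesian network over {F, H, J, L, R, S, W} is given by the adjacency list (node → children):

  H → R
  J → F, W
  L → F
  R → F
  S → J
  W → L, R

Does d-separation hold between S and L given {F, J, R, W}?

Enumerating the 4 paths from S to L and testing each for blocking by {F, J, R, W}:
  1. S → J → W → R → F ← L — J:chain[blocks]; W:chain[blocks]; R:chain[blocks]; F:collider[open] ⇒ blocked
  2. S → J → W → L — J:chain[blocks]; W:chain[blocks] ⇒ blocked
  3. S → J → F ← R ← W → L — J:chain[blocks]; F:collider[open]; R:chain[blocks]; W:fork[blocks] ⇒ blocked
  4. S → J → F ← L — J:chain[blocks]; F:collider[open] ⇒ blocked
Every path is blocked, so S and L are d-separated given {F, J, R, W}.

Yes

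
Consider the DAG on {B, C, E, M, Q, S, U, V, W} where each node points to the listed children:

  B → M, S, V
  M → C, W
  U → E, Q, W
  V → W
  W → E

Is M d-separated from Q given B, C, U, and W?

Yes

4 paths connect M and Q; each must be blocked for d-separation to hold:
Path 1: M → W → E ← U → Q
  W is a chain here and W is conditioned on, so the path is blocked at W.
Path 2: M → W ← U → Q
  U is a fork here and U is conditioned on, so the path is blocked at U.
Path 3: M ← B → V → W → E ← U → Q
  B is a fork here and B is conditioned on, so the path is blocked at B.
Path 4: M ← B → V → W ← U → Q
  B is a fork here and B is conditioned on, so the path is blocked at B.
Since every path is blocked, d-separation holds.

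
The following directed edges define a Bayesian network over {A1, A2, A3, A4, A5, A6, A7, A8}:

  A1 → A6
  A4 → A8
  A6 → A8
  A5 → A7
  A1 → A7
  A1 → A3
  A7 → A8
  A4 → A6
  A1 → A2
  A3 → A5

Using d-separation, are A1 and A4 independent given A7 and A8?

No — A1 and A4 are not d-separated given {A7, A8}.

Enumerating the 6 paths from A1 to A4 and testing each for blocking by {A7, A8}:
Path 1: A1 → A7 → A8 ← A4
  A7 is a chain here and A7 is conditioned on, so the path is blocked at A7.
Path 2: A1 → A7 → A8 ← A6 ← A4
  A7 is a chain here and A7 is conditioned on, so the path is blocked at A7.
Path 3: A1 → A3 → A5 → A7 → A8 ← A4
  A7 is a chain here and A7 is conditioned on, so the path is blocked at A7.
Path 4: A1 → A3 → A5 → A7 → A8 ← A6 ← A4
  A7 is a chain here and A7 is conditioned on, so the path is blocked at A7.
Path 5: A1 → A6 ← A4
  A6 is a collider and its descendant A8 is conditioned on, which opens it — no node blocks this path, so it is active.
Path 6: A1 → A6 → A8 ← A4
  A6 is a chain and A6 is not conditioned on; A8 is a collider and A8 is conditioned on, which opens it — no node blocks this path, so it is active.
At least one path is unblocked, so d-separation fails.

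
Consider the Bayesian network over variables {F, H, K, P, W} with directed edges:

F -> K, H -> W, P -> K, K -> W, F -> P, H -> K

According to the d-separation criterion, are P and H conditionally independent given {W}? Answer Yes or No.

4 paths connect P and H; each must be blocked for d-separation to hold:
Path 1: P → K ← H
  K is a collider and its descendant W is conditioned on, which opens it — no node blocks this path, so it is active.
Path 2: P → K → W ← H
  K is a chain and K is not conditioned on; W is a collider and W is conditioned on, which opens it — no node blocks this path, so it is active.
Path 3: P ← F → K ← H
  F is a fork and F is not conditioned on; K is a collider and its descendant W is conditioned on, which opens it — no node blocks this path, so it is active.
Path 4: P ← F → K → W ← H
  F is a fork and F is not conditioned on; K is a chain and K is not conditioned on; W is a collider and W is conditioned on, which opens it — no node blocks this path, so it is active.
Because an active path exists, P and H are not d-separated.

No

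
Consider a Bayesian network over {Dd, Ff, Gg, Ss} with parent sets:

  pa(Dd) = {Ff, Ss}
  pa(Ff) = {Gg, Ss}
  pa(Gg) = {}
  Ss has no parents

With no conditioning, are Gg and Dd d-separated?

No

We examine all 2 paths between Gg and Dd:
  1. Gg → Ff ← Ss → Dd — Ff:collider[blocks]; Ss:fork[open] ⇒ blocked
  2. Gg → Ff → Dd — Ff:chain[open] ⇒ active
Because an active path exists, Gg and Dd are not d-separated.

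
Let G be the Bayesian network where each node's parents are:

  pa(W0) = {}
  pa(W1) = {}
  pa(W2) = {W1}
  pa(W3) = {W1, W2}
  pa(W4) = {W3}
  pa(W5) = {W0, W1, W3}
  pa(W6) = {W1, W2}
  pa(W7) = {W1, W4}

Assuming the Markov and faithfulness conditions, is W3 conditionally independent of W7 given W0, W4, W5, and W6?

5 paths connect W3 and W7; each must be blocked for d-separation to hold:
Path 1: W3 → W4 → W7
  W4 is a chain here and W4 is conditioned on, so the path is blocked at W4.
Path 2: W3 → W5 ← W1 → W7
  W5 is a collider and W5 is conditioned on, which opens it; W1 is a fork and W1 is not conditioned on — no node blocks this path, so it is active.
Path 3: W3 ← W1 → W7
  W1 is a fork and W1 is not conditioned on — no node blocks this path, so it is active.
Path 4: W3 ← W2 → W6 ← W1 → W7
  W2 is a fork and W2 is not conditioned on; W6 is a collider and W6 is conditioned on, which opens it; W1 is a fork and W1 is not conditioned on — no node blocks this path, so it is active.
Path 5: W3 ← W2 ← W1 → W7
  W2 is a chain and W2 is not conditioned on; W1 is a fork and W1 is not conditioned on — no node blocks this path, so it is active.
Since the path W3 → W5 ← W1 → W7 is active, W3 and W7 are not d-separated given {W0, W4, W5, W6}.

No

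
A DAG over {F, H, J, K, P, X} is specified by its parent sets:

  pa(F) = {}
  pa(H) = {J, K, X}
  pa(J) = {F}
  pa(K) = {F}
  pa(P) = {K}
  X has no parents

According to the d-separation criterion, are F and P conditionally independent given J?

No — F and P are not d-separated given {J}.

2 paths connect F and P; each must be blocked for d-separation to hold:
Path 1: F → K → P
  K is a chain and K is not conditioned on — no node blocks this path, so it is active.
Path 2: F → J → H ← K → P
  J is a chain here and J is conditioned on, so the path is blocked at J.
Because an active path exists, F and P are not d-separated.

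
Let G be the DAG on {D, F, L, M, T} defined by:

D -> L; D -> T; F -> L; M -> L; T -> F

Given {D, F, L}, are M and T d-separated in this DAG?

2 paths connect M and T; each must be blocked for d-separation to hold:
  1. M → L ← F ← T — L:collider[open]; F:chain[blocks] ⇒ blocked
  2. M → L ← D → T — L:collider[open]; D:fork[blocks] ⇒ blocked
Since every path is blocked, d-separation holds.

Yes — M and T are d-separated given {D, F, L}.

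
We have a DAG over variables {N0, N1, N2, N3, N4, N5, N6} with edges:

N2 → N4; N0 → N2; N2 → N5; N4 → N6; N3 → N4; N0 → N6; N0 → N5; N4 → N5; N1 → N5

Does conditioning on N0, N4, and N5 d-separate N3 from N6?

There are 5 undirected paths between N3 and N6; checking each against the conditioning set {N0, N4, N5}:
Path 1: N3 → N4 → N5 ← N0 → N6
  N4 is a chain here and N4 is conditioned on, so the path is blocked at N4.
Path 2: N3 → N4 → N5 ← N2 ← N0 → N6
  N4 is a chain here and N4 is conditioned on, so the path is blocked at N4.
Path 3: N3 → N4 ← N2 ← N0 → N6
  N0 is a fork here and N0 is conditioned on, so the path is blocked at N0.
Path 4: N3 → N4 ← N2 → N5 ← N0 → N6
  N0 is a fork here and N0 is conditioned on, so the path is blocked at N0.
Path 5: N3 → N4 → N6
  N4 is a chain here and N4 is conditioned on, so the path is blocked at N4.
Since every path is blocked, d-separation holds.

Yes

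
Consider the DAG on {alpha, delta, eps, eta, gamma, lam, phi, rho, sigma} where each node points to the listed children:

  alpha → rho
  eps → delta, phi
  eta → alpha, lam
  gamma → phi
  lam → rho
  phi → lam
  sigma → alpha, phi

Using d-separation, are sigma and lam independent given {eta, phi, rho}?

There are 3 undirected paths between sigma and lam; checking each against the conditioning set {eta, phi, rho}:
Path 1: sigma → phi → lam
  phi is a chain here and phi is conditioned on, so the path is blocked at phi.
Path 2: sigma → alpha ← eta → lam
  eta is a fork here and eta is conditioned on, so the path is blocked at eta.
Path 3: sigma → alpha → rho ← lam
  alpha is a chain and alpha is not conditioned on; rho is a collider and rho is conditioned on, which opens it — no node blocks this path, so it is active.
At least one path is unblocked, so d-separation fails.

No — sigma and lam are not d-separated given {eta, phi, rho}.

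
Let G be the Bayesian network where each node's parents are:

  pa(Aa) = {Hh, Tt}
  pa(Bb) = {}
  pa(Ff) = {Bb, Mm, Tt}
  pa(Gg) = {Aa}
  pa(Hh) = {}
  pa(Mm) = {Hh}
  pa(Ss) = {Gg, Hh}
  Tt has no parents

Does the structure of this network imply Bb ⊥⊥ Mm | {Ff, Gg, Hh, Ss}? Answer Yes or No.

Enumerating the 3 paths from Bb to Mm and testing each for blocking by {Ff, Gg, Hh, Ss}:
Path 1: Bb → Ff ← Mm
  Ff is a collider and Ff is conditioned on, which opens it — no node blocks this path, so it is active.
Path 2: Bb → Ff ← Tt → Aa → Gg → Ss ← Hh → Mm
  Gg is a chain here and Gg is conditioned on, so the path is blocked at Gg.
Path 3: Bb → Ff ← Tt → Aa ← Hh → Mm
  Hh is a fork here and Hh is conditioned on, so the path is blocked at Hh.
At least one path is unblocked, so d-separation fails.

No — Bb and Mm are not d-separated given {Ff, Gg, Hh, Ss}.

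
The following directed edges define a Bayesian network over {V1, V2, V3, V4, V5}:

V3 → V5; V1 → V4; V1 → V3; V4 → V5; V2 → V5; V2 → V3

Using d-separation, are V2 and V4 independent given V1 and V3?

We examine all 4 paths between V2 and V4:
Path 1: V2 → V3 ← V1 → V4
  V1 is a fork here and V1 is conditioned on, so the path is blocked at V1.
Path 2: V2 → V3 → V5 ← V4
  V3 is a chain here and V3 is conditioned on, so the path is blocked at V3.
Path 3: V2 → V5 ← V3 ← V1 → V4
  V5 is a collider here and neither V5 nor any of its descendants is conditioned on, so the collider stays closed — the path is blocked at V5.
Path 4: V2 → V5 ← V4
  V5 is a collider here and neither V5 nor any of its descendants is conditioned on, so the collider stays closed — the path is blocked at V5.
Every path is blocked, so V2 and V4 are d-separated given {V1, V3}.

Yes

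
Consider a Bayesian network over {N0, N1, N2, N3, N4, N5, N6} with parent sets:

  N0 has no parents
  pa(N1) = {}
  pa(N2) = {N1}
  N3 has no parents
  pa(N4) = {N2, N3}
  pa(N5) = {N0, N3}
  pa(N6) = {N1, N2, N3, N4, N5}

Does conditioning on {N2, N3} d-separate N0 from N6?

No

We examine all 5 paths between N0 and N6:
  1. N0 → N5 ← N3 → N4 ← N2 ← N1 → N6 — N5:collider[blocks]; N3:fork[blocks]; N4:collider[blocks]; N2:chain[blocks]; N1:fork[open] ⇒ blocked
  2. N0 → N5 ← N3 → N4 ← N2 → N6 — N5:collider[blocks]; N3:fork[blocks]; N4:collider[blocks]; N2:fork[blocks] ⇒ blocked
  3. N0 → N5 ← N3 → N4 → N6 — N5:collider[blocks]; N3:fork[blocks]; N4:chain[open] ⇒ blocked
  4. N0 → N5 ← N3 → N6 — N5:collider[blocks]; N3:fork[blocks] ⇒ blocked
  5. N0 → N5 → N6 — N5:chain[open] ⇒ active
Since the path N0 → N5 → N6 is active, N0 and N6 are not d-separated given {N2, N3}.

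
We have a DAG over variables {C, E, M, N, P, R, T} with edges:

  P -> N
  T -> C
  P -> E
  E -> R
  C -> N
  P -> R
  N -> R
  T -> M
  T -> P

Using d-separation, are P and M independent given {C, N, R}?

No

4 paths connect P and M; each must be blocked for d-separation to hold:
  1. P → R ← N ← C ← T → M — R:collider[open]; N:chain[blocks]; C:chain[blocks]; T:fork[open] ⇒ blocked
  2. P ← T → M — T:fork[open] ⇒ active
  3. P → N ← C ← T → M — N:collider[open]; C:chain[blocks]; T:fork[open] ⇒ blocked
  4. P → E → R ← N ← C ← T → M — E:chain[open]; R:collider[open]; N:chain[blocks]; C:chain[blocks]; T:fork[open] ⇒ blocked
At least one path is unblocked, so d-separation fails.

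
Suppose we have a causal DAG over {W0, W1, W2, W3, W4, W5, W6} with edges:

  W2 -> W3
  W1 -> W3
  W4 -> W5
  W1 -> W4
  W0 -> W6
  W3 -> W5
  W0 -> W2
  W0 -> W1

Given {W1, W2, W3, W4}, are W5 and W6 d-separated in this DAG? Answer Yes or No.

Yes

Enumerating the 4 paths from W5 to W6 and testing each for blocking by {W1, W2, W3, W4}:
Path 1: W5 ← W4 ← W1 ← W0 → W6
  W4 is a chain here and W4 is conditioned on, so the path is blocked at W4.
Path 2: W5 ← W4 ← W1 → W3 ← W2 ← W0 → W6
  W4 is a chain here and W4 is conditioned on, so the path is blocked at W4.
Path 3: W5 ← W3 ← W2 ← W0 → W6
  W3 is a chain here and W3 is conditioned on, so the path is blocked at W3.
Path 4: W5 ← W3 ← W1 ← W0 → W6
  W3 is a chain here and W3 is conditioned on, so the path is blocked at W3.
Every path is blocked, so W5 and W6 are d-separated given {W1, W2, W3, W4}.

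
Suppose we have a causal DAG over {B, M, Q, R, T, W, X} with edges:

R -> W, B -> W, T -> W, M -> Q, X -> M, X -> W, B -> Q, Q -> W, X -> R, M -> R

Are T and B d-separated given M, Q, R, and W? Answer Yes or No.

No — T and B are not d-separated given {M, Q, R, W}.

Enumerating the 6 paths from T to B and testing each for blocking by {M, Q, R, W}:
  1. T → W ← B — W:collider[open] ⇒ active
  2. T → W ← Q ← B — W:collider[open]; Q:chain[blocks] ⇒ blocked
  3. T → W ← R ← M → Q ← B — W:collider[open]; R:chain[blocks]; M:fork[blocks]; Q:collider[open] ⇒ blocked
  4. T → W ← R ← X → M → Q ← B — W:collider[open]; R:chain[blocks]; X:fork[open]; M:chain[blocks]; Q:collider[open] ⇒ blocked
  5. T → W ← X → R ← M → Q ← B — W:collider[open]; X:fork[open]; R:collider[open]; M:fork[blocks]; Q:collider[open] ⇒ blocked
  6. T → W ← X → M → Q ← B — W:collider[open]; X:fork[open]; M:chain[blocks]; Q:collider[open] ⇒ blocked
Because an active path exists, T and B are not d-separated.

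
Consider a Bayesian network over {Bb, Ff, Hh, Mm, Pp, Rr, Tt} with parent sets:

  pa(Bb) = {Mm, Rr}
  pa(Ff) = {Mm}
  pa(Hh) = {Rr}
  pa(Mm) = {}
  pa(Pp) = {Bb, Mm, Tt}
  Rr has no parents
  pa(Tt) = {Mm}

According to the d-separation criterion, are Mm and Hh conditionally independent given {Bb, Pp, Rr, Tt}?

Yes — Mm and Hh are d-separated given {Bb, Pp, Rr, Tt}.

We examine all 3 paths between Mm and Hh:
Path 1: Mm → Pp ← Bb ← Rr → Hh
  Bb is a chain here and Bb is conditioned on, so the path is blocked at Bb.
Path 2: Mm → Tt → Pp ← Bb ← Rr → Hh
  Tt is a chain here and Tt is conditioned on, so the path is blocked at Tt.
Path 3: Mm → Bb ← Rr → Hh
  Rr is a fork here and Rr is conditioned on, so the path is blocked at Rr.
Every path is blocked, so Mm and Hh are d-separated given {Bb, Pp, Rr, Tt}.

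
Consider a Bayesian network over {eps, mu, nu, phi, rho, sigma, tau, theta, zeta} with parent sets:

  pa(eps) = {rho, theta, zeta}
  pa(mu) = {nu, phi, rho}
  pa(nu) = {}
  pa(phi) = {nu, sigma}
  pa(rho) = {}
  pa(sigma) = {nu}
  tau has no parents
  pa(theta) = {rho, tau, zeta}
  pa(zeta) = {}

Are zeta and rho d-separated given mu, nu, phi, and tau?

Yes

4 paths connect zeta and rho; each must be blocked for d-separation to hold:
Path 1: zeta → eps ← theta ← rho
  eps is a collider here and neither eps nor any of its descendants is conditioned on, so the collider stays closed — the path is blocked at eps.
Path 2: zeta → eps ← rho
  eps is a collider here and neither eps nor any of its descendants is conditioned on, so the collider stays closed — the path is blocked at eps.
Path 3: zeta → theta → eps ← rho
  eps is a collider here and neither eps nor any of its descendants is conditioned on, so the collider stays closed — the path is blocked at eps.
Path 4: zeta → theta ← rho
  theta is a collider here and neither theta nor any of its descendants is conditioned on, so the collider stays closed — the path is blocked at theta.
Every path is blocked, so zeta and rho are d-separated given {mu, nu, phi, tau}.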